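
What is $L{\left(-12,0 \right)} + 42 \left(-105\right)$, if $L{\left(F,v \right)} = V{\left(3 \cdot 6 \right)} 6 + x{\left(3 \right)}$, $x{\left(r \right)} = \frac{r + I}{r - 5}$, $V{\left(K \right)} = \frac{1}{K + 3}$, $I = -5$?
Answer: $- \frac{30861}{7} \approx -4408.7$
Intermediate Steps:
$V{\left(K \right)} = \frac{1}{3 + K}$
$x{\left(r \right)} = 1$ ($x{\left(r \right)} = \frac{r - 5}{r - 5} = \frac{-5 + r}{-5 + r} = 1$)
$L{\left(F,v \right)} = \frac{9}{7}$ ($L{\left(F,v \right)} = \frac{1}{3 + 3 \cdot 6} \cdot 6 + 1 = \frac{1}{3 + 18} \cdot 6 + 1 = \frac{1}{21} \cdot 6 + 1 = \frac{2}{7} + 1 = \frac{9}{7}$)
$L{\left(-12,0 \right)} + 42 \left(-105\right) = \frac{9}{7} + 42 \left(-105\right) = \frac{9}{7} - 4410 = - \frac{30861}{7}$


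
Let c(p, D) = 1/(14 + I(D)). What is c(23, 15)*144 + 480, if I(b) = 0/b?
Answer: 3432/7 ≈ 490.29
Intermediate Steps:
I(b) = 0
c(p, D) = 1/14 (c(p, D) = 1/(14 + 0) = 1/14)
c(23, 15)*144 + 480 = (1/14)*144 + 480 = 72/7 + 480 = 3432/7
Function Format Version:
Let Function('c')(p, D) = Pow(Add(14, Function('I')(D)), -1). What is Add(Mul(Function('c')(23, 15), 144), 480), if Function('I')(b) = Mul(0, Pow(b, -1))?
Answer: Rational(3432, 7) ≈ 490.29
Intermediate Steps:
Function('I')(b) = 0
Function('c')(p, D) = Rational(1, 14) (Function('c')(p, D) = Pow(Add(14, 0), -1) = Pow(14, -1) = Rational(1, 14))
Add(Mul(Function('c')(23, 15), 144), 480) = Add(Mul(Rational(1, 14), 144), 480) = Add(Rational(72, 7), 480) = Rational(3432, 7)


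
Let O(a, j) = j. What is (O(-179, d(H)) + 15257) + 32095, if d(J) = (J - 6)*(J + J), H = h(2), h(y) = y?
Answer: 47336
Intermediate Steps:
H = 2
d(J) = 2*J*(-6 + J) (d(J) = (-6 + J)*(2*J) = 2*J*(-6 + J))
(O(-179, d(H)) + 15257) + 32095 = (2*2*(-6 + 2) + 15257) + 32095 = (2*2*(-4) + 15257) + 32095 = (-16 + 15257) + 32095 = 15241 + 32095 = 47336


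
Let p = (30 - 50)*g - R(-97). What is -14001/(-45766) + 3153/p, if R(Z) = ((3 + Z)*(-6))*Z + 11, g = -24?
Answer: 916833375/2525230582 ≈ 0.36307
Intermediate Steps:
R(Z) = 11 + Z*(-18 - 6*Z) (R(Z) = (-18 - 6*Z)*Z + 11 = Z*(-18 - 6*Z) + 11 = 11 + Z*(-18 - 6*Z))
p = 55177 (p = (30 - 50)*(-24) - (11 - 18*(-97) - 6*(-97)²) = -20*(-24) - (11 + 1746 - 6*9409) = 480 - (11 + 1746 - 56454) = 480 - 1*(-54697) = 480 + 54697 = 55177)
-14001/(-45766) + 3153/p = -14001/(-45766) + 3153/55177 = -14001*(-1/45766) + 3153*(1/55177) = 14001/45766 + 3153/55177 = 916833375/2525230582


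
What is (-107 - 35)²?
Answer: 20164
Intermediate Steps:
(-107 - 35)² = (-142)² = 20164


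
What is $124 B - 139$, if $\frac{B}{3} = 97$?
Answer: $35945$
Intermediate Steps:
$B = 291$ ($B = 3 \cdot 97 = 291$)
$124 B - 139 = 124 \cdot 291 - 139 = 36084 - 139 = 35945$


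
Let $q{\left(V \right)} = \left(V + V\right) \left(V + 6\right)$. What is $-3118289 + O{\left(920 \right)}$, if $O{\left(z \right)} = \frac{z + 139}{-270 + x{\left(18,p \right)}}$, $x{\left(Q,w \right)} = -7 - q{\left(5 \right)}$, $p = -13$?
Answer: $- \frac{402259634}{129} \approx -3.1183 \cdot 10^{6}$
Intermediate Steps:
$q{\left(V \right)} = 2 V \left(6 + V\right)$
$x{\left(Q,w \right)} = -117$ ($x{\left(Q,w \right)} = -7 - 2 \cdot 5 \left(6 + 5\right) = -7 - 2 \cdot 5 \cdot 11 = -7 - 110 = -117$)
$O{\left(z \right)} = - \frac{139}{387} - \frac{z}{387}$ ($O{\left(z \right)} = \frac{z + 139}{-270 - 117} = \frac{139 + z}{-387} = \left(139 + z\right) \left(- \frac{1}{387}\right) = - \frac{139}{387} - \frac{z}{387}$)
$-3118289 + O{\left(920 \right)} = -3118289 - \frac{353}{129} = - \frac{402259634}{129}$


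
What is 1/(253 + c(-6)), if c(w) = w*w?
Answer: 1/289 ≈ 0.0034602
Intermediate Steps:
c(w) = w**2
1/(253 + c(-6)) = 1/(253 + (-6)**2) = 1/(253 + 36) = 1/289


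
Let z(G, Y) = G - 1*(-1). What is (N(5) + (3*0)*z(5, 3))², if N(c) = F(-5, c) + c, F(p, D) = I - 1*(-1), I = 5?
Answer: 121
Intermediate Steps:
z(G, Y) = 1 + G (z(G, Y) = G + 1 = 1 + G)
F(p, D) = 6 (F(p, D) = 5 - 1*(-1) = 5 + 1 = 6)
N(c) = 6 + c
(N(5) + (3*0)*z(5, 3))² = ((6 + 5) + (3*0)*(1 + 5))² = (11 + 0*6)² = (11 + 0)² = 11² = 121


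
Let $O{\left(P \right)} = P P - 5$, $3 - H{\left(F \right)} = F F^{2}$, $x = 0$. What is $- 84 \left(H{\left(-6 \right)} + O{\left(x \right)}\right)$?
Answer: $-17976$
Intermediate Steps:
$H{\left(F \right)} = 3 - F^{3}$ ($H{\left(F \right)} = 3 - F F^{2} = 3 - F^{3}$)
$O{\left(P \right)} = -5 + P^{2}$ ($O{\left(P \right)} = P^{2} - 5 = -5 + P^{2}$)
$- 84 \left(H{\left(-6 \right)} + O{\left(x \right)}\right) = - 84 \left(\left(3 - \left(-6\right)^{3}\right) - \left(5 - 0^{2}\right)\right) = - 84 \left(\left(3 - -216\right) + \left(-5 + 0\right)\right) = - 84 \left(\left(3 + 216\right) - 5\right) = - 84 \left(219 - 5\right) = \left(-84\right) 214 = -17976$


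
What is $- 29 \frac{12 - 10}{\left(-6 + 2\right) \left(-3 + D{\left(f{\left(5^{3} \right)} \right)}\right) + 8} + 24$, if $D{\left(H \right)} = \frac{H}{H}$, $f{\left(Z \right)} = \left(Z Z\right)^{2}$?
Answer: $\frac{163}{8} \approx 20.375$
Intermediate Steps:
$f{\left(Z \right)} = Z^{4}$ ($f{\left(Z \right)} = \left(Z^{2}\right)^{2} = Z^{4}$)
$D{\left(H \right)} = 1$
$- 29 \frac{12 - 10}{\left(-6 + 2\right) \left(-3 + D{\left(f{\left(5^{3} \right)} \right)}\right) + 8} + 24 = - 29 \frac{12 - 10}{\left(-6 + 2\right) \left(-3 + 1\right) + 8} + 24 = - 29 \frac{2}{\left(-4\right) \left(-2\right) + 8} + 24 = - 29 \frac{2}{8 + 8} + 24 = - 29 \cdot \frac{2}{16} + 24 = - 29 \cdot 2 \cdot \frac{1}{16} + 24 = \left(-29\right) \frac{1}{8} + 24 = - \frac{29}{8} + 24 = \frac{163}{8}$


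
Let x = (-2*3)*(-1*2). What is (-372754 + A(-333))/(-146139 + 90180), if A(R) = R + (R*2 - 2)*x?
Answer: 381103/55959 ≈ 6.8104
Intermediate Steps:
x = 12 (x = -6*(-2) = 12)
A(R) = -24 + 25*R (A(R) = R + (R*2 - 2)*12 = R + (2*R - 2)*12 = R + (-2 + 2*R)*12 = R + (-24 + 24*R) = -24 + 25*R)
(-372754 + A(-333))/(-146139 + 90180) = (-372754 + (-24 + 25*(-333)))/(-146139 + 90180) = (-372754 + (-24 - 8325))/(-55959) = (-372754 - 8349)*(-1/55959) = -381103*(-1/55959) = 381103/55959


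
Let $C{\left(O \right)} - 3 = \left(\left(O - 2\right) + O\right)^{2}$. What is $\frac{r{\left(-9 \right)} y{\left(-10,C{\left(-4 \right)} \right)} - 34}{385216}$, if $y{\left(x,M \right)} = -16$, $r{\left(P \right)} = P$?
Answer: $\frac{55}{192608} \approx 0.00028555$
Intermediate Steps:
$C{\left(O \right)} = 3 + \left(-2 + 2 O\right)^{2}$ ($C{\left(O \right)} = 3 + \left(\left(O - 2\right) + O\right)^{2} = 3 + \left(\left(-2 + O\right) + O\right)^{2} = 3 + \left(-2 + 2 O\right)^{2}$)
$\frac{r{\left(-9 \right)} y{\left(-10,C{\left(-4 \right)} \right)} - 34}{385216} = \frac{\left(-9\right) \left(-16\right) - 34}{385216} = \left(144 - 34\right) \frac{1}{385216} = 110 \cdot \frac{1}{385216} = \frac{55}{192608}$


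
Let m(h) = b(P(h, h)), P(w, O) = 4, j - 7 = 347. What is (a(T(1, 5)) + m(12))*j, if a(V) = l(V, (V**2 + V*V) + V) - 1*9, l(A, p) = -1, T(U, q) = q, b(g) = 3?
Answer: -2478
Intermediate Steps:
j = 354 (j = 7 + 347 = 354)
m(h) = 3
a(V) = -10 (a(V) = -1 - 1*9 = -1 - 9 = -10)
(a(T(1, 5)) + m(12))*j = (-10 + 3)*354 = -7*354 = -2478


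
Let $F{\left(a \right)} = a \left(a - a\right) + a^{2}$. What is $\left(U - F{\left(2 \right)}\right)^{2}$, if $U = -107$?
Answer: $12321$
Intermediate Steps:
$F{\left(a \right)} = a^{2}$ ($F{\left(a \right)} = a 0 + a^{2} = 0 + a^{2} = a^{2}$)
$\left(U - F{\left(2 \right)}\right)^{2} = \left(-107 - 2^{2}\right)^{2} = \left(-107 - 4\right)^{2} = \left(-111\right)^{2} = 12321$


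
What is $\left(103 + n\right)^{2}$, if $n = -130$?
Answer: $729$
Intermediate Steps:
$\left(103 + n\right)^{2} = \left(103 - 130\right)^{2} = \left(-27\right)^{2} = 729$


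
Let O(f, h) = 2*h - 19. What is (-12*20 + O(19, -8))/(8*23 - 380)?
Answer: 275/196 ≈ 1.4031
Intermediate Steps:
O(f, h) = -19 + 2*h
(-12*20 + O(19, -8))/(8*23 - 380) = (-12*20 + (-19 + 2*(-8)))/(8*23 - 380) = (-240 + (-19 - 16))/(184 - 380) = (-240 - 35)/(-196) = -275*(-1/196) = 275/196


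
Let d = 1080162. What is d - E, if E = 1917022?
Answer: -836860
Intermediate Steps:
d - E = 1080162 - 1*1917022 = 1080162 - 1917022 = -836860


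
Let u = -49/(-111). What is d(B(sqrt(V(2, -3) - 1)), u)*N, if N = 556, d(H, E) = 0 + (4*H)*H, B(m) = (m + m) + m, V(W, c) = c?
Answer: -80064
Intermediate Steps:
B(m) = 3*m (B(m) = 2*m + m = 3*m)
u = 49/111 (u = -49*(-1/111) = 49/111 ≈ 0.44144)
d(H, E) = 4*H**2 (d(H, E) = 0 + 4*H**2 = 4*H**2)
d(B(sqrt(V(2, -3) - 1)), u)*N = (4*(3*sqrt(-3 - 1))**2)*556 = (4*(3*sqrt(-4))**2)*556 = (4*(3*(2*I))**2)*556 = (4*(6*I)**2)*556 = (4*(-36))*556 = -144*556 = -80064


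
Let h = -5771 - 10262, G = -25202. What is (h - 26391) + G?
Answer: -67626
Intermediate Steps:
h = -16033
(h - 26391) + G = (-16033 - 26391) - 25202 = -42424 - 25202 = -67626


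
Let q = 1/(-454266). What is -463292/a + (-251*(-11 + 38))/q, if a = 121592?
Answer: 93582087495613/30398 ≈ 3.0786e+9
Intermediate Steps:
q = -1/454266 ≈ -2.2014e-6
-463292/a + (-251*(-11 + 38))/q = -463292/121592 + (-251*(-11 + 38))/(-1/454266) = -463292*1/121592 - 251*27*(-454266) = -115823/30398 - 6777*(-454266) = -115823/30398 + 3078560682 = 93582087495613/30398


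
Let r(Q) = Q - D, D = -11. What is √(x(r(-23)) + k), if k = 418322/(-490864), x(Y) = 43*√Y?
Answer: √(-12833700638 + 1295092632416*I*√3)/122716 ≈ 8.6054 + 8.6548*I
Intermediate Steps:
r(Q) = 11 + Q (r(Q) = Q - 1*(-11) = Q + 11 = 11 + Q)
k = -209161/245432 (k = 418322*(-1/490864) = -209161/245432 ≈ -0.85222)
√(x(r(-23)) + k) = √(43*√(11 - 23) - 209161/245432) = √(43*√(-12) - 209161/245432) = √(43*(2*I*√3) - 209161/245432) = √(86*I*√3 - 209161/245432) = √(-209161/245432 + 86*I*√3)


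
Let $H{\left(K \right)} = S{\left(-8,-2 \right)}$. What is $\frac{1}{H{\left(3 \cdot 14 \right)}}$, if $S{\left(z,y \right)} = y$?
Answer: $- \frac{1}{2} \approx -0.5$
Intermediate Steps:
$H{\left(K \right)} = -2$
$\frac{1}{H{\left(3 \cdot 14 \right)}} = \frac{1}{-2} = - \frac{1}{2}$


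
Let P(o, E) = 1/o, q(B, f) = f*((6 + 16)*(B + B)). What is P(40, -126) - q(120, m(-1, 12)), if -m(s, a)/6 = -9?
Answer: -11404799/40 ≈ -2.8512e+5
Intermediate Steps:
m(s, a) = 54 (m(s, a) = -6*(-9) = 54)
q(B, f) = 44*B*f (q(B, f) = f*(22*(2*B)) = f*(44*B) = 44*B*f)
P(40, -126) - q(120, m(-1, 12)) = 1/40 - 44*120*54 = 1/40 - 1*285120 = 1/40 - 285120 = -11404799/40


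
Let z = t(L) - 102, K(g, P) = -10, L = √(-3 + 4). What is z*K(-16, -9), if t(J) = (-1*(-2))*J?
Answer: 1000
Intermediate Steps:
L = 1 (L = √1 = 1)
t(J) = 2*J
z = -100 (z = 2*1 - 102 = 2 - 102 = -100)
z*K(-16, -9) = -100*(-10) = 1000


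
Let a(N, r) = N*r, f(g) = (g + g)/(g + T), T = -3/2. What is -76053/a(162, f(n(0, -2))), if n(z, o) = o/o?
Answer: 25351/216 ≈ 117.37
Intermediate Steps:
T = -3/2 (T = -3*½ = -3/2 ≈ -1.5000)
n(z, o) = 1
f(g) = 2*g/(-3/2 + g) (f(g) = (g + g)/(g - 3/2) = (2*g)/(-3/2 + g) = 2*g/(-3/2 + g))
-76053/a(162, f(n(0, -2))) = -76053/(162*(4*1/(-3 + 2*1))) = -76053/(162*(4*1/(-3 + 2))) = -76053/(162*(4*1/(-1))) = -76053/(162*(4*1*(-1))) = -76053/(162*(-4)) = -76053/(-648) = -76053*(-1/648) = 25351/216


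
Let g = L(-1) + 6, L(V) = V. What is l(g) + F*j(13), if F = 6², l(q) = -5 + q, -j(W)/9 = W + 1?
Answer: -4536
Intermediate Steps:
j(W) = -9 - 9*W (j(W) = -9*(W + 1) = -9*(1 + W) = -9 - 9*W)
g = 5 (g = -1 + 6 = 5)
F = 36
l(g) + F*j(13) = (-5 + 5) + 36*(-9 - 9*13) = 0 + 36*(-9 - 117) = 0 + 36*(-126) = 0 - 4536 = -4536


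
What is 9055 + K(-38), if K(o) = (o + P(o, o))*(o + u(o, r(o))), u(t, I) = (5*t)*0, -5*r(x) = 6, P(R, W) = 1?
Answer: 10461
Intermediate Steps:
r(x) = -6/5 (r(x) = -1/5*6 = -6/5)
u(t, I) = 0
K(o) = o*(1 + o) (K(o) = (o + 1)*(o + 0) = (1 + o)*o = o*(1 + o))
9055 + K(-38) = 9055 - 38*(1 - 38) = 9055 - 38*(-37) = 9055 + 1406 = 10461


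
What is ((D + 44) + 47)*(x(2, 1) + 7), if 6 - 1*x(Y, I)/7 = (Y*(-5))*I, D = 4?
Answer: 11305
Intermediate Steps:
x(Y, I) = 42 + 35*I*Y (x(Y, I) = 42 - 7*Y*(-5)*I = 42 - 7*(-5*Y)*I = 42 - (-35)*I*Y = 42 + 35*I*Y)
((D + 44) + 47)*(x(2, 1) + 7) = ((4 + 44) + 47)*((42 + 35*1*2) + 7) = (48 + 47)*((42 + 70) + 7) = 95*(112 + 7) = 95*119 = 11305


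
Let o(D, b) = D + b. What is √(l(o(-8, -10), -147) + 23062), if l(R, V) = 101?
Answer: √23163 ≈ 152.19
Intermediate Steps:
√(l(o(-8, -10), -147) + 23062) = √(101 + 23062) = √23163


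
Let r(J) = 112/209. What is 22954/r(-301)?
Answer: 2398693/56 ≈ 42834.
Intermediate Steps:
r(J) = 112/209 (r(J) = 112*(1/209) = 112/209)
22954/r(-301) = 22954/(112/209) = 22954*(209/112) = 2398693/56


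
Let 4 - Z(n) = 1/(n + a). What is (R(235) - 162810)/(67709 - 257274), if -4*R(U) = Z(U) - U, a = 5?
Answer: 156242159/181982400 ≈ 0.85856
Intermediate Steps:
Z(n) = 4 - 1/(5 + n) (Z(n) = 4 - 1/(n + 5) = 4 - 1/(5 + n))
R(U) = U/4 - (19 + 4*U)/(4*(5 + U)) (R(U) = -((19 + 4*U)/(5 + U) - U)/4 = -(-U + (19 + 4*U)/(5 + U))/4 = U/4 - (19 + 4*U)/(4*(5 + U)))
(R(235) - 162810)/(67709 - 257274) = ((-19 + 235 + 235**2)/(4*(5 + 235)) - 162810)/(67709 - 257274) = ((1/4)*(-19 + 235 + 55225)/240 - 162810)/(-189565) = ((1/4)*(1/240)*55441 - 162810)*(-1/189565) = (55441/960 - 162810)*(-1/189565) = -156242159/960*(-1/189565) = 156242159/181982400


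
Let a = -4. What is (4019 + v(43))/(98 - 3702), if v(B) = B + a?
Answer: -2029/1802 ≈ -1.1260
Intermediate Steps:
v(B) = -4 + B (v(B) = B - 4 = -4 + B)
(4019 + v(43))/(98 - 3702) = (4019 + (-4 + 43))/(98 - 3702) = (4019 + 39)/(-3604) = 4058*(-1/3604) = -2029/1802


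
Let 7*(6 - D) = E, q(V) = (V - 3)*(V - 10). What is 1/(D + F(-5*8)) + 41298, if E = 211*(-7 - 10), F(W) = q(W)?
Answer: 771405349/18679 ≈ 41298.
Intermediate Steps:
q(V) = (-10 + V)*(-3 + V) (q(V) = (-3 + V)*(-10 + V) = (-10 + V)*(-3 + V))
F(W) = 30 + W² - 13*W
E = -3587 (E = 211*(-17) = -3587)
D = 3629/7 (D = 6 - ⅐*(-3587) = 6 + 3587/7 = 3629/7 ≈ 518.43)
1/(D + F(-5*8)) + 41298 = 1/(3629/7 + (30 + (-5*8)² - (-65)*8)) + 41298 = 1/(3629/7 + (30 + (-40)² - 13*(-40))) + 41298 = 1/(3629/7 + (30 + 1600 + 520)) + 41298 = 1/(3629/7 + 2150) + 41298 = 1/(18679/7) + 41298 = 7/18679 + 41298 = 771405349/18679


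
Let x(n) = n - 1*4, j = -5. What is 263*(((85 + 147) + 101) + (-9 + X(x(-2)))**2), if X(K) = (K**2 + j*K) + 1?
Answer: 972311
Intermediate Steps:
x(n) = -4 + n (x(n) = n - 4 = -4 + n)
X(K) = 1 + K**2 - 5*K (X(K) = (K**2 - 5*K) + 1 = 1 + K**2 - 5*K)
263*(((85 + 147) + 101) + (-9 + X(x(-2)))**2) = 263*(((85 + 147) + 101) + (-9 + (1 + (-4 - 2)**2 - 5*(-4 - 2)))**2) = 263*((232 + 101) + (-9 + (1 + (-6)**2 - 5*(-6)))**2) = 263*(333 + (-9 + (1 + 36 + 30))**2) = 263*(333 + (-9 + 67)**2) = 263*(333 + 58**2) = 263*(333 + 3364) = 263*3697 = 972311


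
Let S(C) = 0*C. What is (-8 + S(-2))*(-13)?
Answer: 104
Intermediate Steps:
S(C) = 0
(-8 + S(-2))*(-13) = (-8 + 0)*(-13) = -8*(-13) = 104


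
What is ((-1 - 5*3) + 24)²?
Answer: 64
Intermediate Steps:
((-1 - 5*3) + 24)² = ((-1 - 15) + 24)² = (-16 + 24)² = 8² = 64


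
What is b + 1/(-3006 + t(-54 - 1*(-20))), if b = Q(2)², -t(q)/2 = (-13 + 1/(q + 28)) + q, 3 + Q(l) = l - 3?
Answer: 139757/8735 ≈ 16.000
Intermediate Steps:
Q(l) = -6 + l (Q(l) = -3 + (l - 3) = -3 + (-3 + l) = -6 + l)
t(q) = 26 - 2*q - 2/(28 + q) (t(q) = -2*((-13 + 1/(q + 28)) + q) = -2*((-13 + 1/(28 + q)) + q) = -2*(-13 + q + 1/(28 + q)) = 26 - 2*q - 2/(28 + q))
b = 16 (b = (-6 + 2)² = (-4)² = 16)
b + 1/(-3006 + t(-54 - 1*(-20))) = 16 + 1/(-3006 + 2*(363 - (-54 - 1*(-20))² - 15*(-54 - 1*(-20)))/(28 + (-54 - 1*(-20)))) = 16 + 1/(-3006 + 2*(363 - (-54 + 20)² - 15*(-54 + 20))/(28 + (-54 + 20))) = 16 + 1/(-3006 + 2*(363 - 1*(-34)² - 15*(-34))/(28 - 34)) = 16 + 1/(-3006 + 2*(363 - 1*1156 + 510)/(-6)) = 16 + 1/(-3006 + 2*(-⅙)*(363 - 1156 + 510)) = 16 + 1/(-3006 + 2*(-⅙)*(-283)) = 16 + 1/(-3006 + 283/3) = 16 + 1/(-8735/3) = 16 - 3/8735 = 139757/8735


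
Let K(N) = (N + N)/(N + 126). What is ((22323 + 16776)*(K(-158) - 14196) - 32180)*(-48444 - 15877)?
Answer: 285428544460171/8 ≈ 3.5679e+13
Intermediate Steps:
K(N) = 2*N/(126 + N) (K(N) = (2*N)/(126 + N) = 2*N/(126 + N))
((22323 + 16776)*(K(-158) - 14196) - 32180)*(-48444 - 15877) = ((22323 + 16776)*(2*(-158)/(126 - 158) - 14196) - 32180)*(-48444 - 15877) = (39099*(2*(-158)/(-32) - 14196) - 32180)*(-64321) = (39099*(2*(-158)*(-1/32) - 14196) - 32180)*(-64321) = (39099*(79/8 - 14196) - 32180)*(-64321) = (39099*(-113489/8) - 32180)*(-64321) = (-4437306411/8 - 32180)*(-64321) = -4437563851/8*(-64321) = 285428544460171/8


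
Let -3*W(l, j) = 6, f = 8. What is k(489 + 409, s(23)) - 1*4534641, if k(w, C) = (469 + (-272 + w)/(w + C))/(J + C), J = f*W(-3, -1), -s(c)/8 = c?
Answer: -161886767573/35700 ≈ -4.5346e+6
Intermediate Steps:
W(l, j) = -2 (W(l, j) = -1/3*6 = -2)
s(c) = -8*c
J = -16 (J = 8*(-2) = -16)
k(w, C) = (469 + (-272 + w)/(C + w))/(-16 + C) (k(w, C) = (469 + (-272 + w)/(w + C))/(-16 + C) = (469 + (-272 + w)/(C + w))/(-16 + C))
k(489 + 409, s(23)) - 1*4534641 = (-272 + 469*(-8*23) + 470*(489 + 409))/((-8*23)**2 - (-128)*23 - 16*(489 + 409) + (-8*23)*(489 + 409)) - 1*4534641 = (-272 + 469*(-184) + 470*898)/((-184)**2 - 16*(-184) - 16*898 - 184*898) - 4534641 = (-272 - 86296 + 422060)/(33856 + 2944 - 14368 - 165232) - 4534641 = 335492/(-142800) - 4534641 = -1/142800*335492 - 4534641 = -83873/35700 - 4534641 = -161886767573/35700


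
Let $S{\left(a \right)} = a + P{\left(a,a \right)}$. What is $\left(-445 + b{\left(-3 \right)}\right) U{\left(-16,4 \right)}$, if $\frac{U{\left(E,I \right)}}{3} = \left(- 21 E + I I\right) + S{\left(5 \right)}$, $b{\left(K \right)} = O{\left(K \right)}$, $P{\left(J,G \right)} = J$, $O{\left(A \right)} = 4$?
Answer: $-478926$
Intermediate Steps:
$b{\left(K \right)} = 4$
$S{\left(a \right)} = 2 a$ ($S{\left(a \right)} = a + a = 2 a$)
$U{\left(E,I \right)} = 30 - 63 E + 3 I^{2}$ ($U{\left(E,I \right)} = 3 \left(\left(- 21 E + I I\right) + 2 \cdot 5\right) = 3 \left(\left(- 21 E + I^{2}\right) + 10\right) = 3 \left(\left(I^{2} - 21 E\right) + 10\right) = 3 \left(10 + I^{2} - 21 E\right) = 30 - 63 E + 3 I^{2}$)
$\left(-445 + b{\left(-3 \right)}\right) U{\left(-16,4 \right)} = \left(-445 + 4\right) \left(30 - -1008 + 3 \cdot 4^{2}\right) = - 441 \left(30 + 1008 + 3 \cdot 16\right) = - 441 \left(30 + 1008 + 48\right) = \left(-441\right) 1086 = -478926$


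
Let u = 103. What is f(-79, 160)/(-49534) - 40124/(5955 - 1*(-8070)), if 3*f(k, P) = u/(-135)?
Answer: -53662463527/18757287450 ≈ -2.8609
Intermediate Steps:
f(k, P) = -103/405 (f(k, P) = (103/(-135))/3 = (103*(-1/135))/3 = (⅓)*(-103/135) = -103/405)
f(-79, 160)/(-49534) - 40124/(5955 - 1*(-8070)) = -103/405/(-49534) - 40124/(5955 - 1*(-8070)) = -103/405*(-1/49534) - 40124/(5955 + 8070) = 103/20061270 - 40124/14025 = -53662463527/18757287450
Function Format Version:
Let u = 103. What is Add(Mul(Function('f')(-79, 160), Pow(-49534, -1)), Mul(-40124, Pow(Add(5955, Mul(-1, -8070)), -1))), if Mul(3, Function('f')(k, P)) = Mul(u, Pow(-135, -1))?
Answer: Rational(-53662463527, 18757287450) ≈ -2.8609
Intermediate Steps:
Function('f')(k, P) = Rational(-103, 405) (Function('f')(k, P) = Mul(Rational(1, 3), Mul(103, Pow(-135, -1))) = Mul(Rational(1, 3), Mul(103, Rational(-1, 135))) = Mul(Rational(1, 3), Rational(-103, 135)) = Rational(-103, 405))
Add(Mul(Function('f')(-79, 160), Pow(-49534, -1)), Mul(-40124, Pow(Add(5955, Mul(-1, -8070)), -1))) = Add(Mul(Rational(-103, 405), Pow(-49534, -1)), Mul(-40124, Pow(Add(5955, Mul(-1, -8070)), -1))) = Add(Mul(Rational(-103, 405), Rational(-1, 49534)), Mul(-40124, Pow(Add(5955, 8070), -1))) = Add(Rational(103, 20061270), Mul(-40124, Pow(14025, -1))) = Add(Rational(103, 20061270), Mul(-40124, Rational(1, 14025))) = Add(Rational(103, 20061270), Rational(-40124, 14025)) = Rational(-53662463527, 18757287450)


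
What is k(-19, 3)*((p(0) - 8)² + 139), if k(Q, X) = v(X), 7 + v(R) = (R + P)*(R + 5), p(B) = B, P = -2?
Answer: 203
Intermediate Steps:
v(R) = -7 + (-2 + R)*(5 + R) (v(R) = -7 + (R - 2)*(R + 5) = -7 + (-2 + R)*(5 + R))
k(Q, X) = -17 + X² + 3*X
k(-19, 3)*((p(0) - 8)² + 139) = (-17 + 3² + 3*3)*((0 - 8)² + 139) = (-17 + 9 + 9)*((-8)² + 139) = 1*(64 + 139) = 1*203 = 203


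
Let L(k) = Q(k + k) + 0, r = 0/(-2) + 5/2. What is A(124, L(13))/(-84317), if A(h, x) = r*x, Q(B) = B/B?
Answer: -5/168634 ≈ -2.9650e-5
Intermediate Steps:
Q(B) = 1
r = 5/2 (r = 0*(-½) + 5*(½) = 0 + 5/2 = 5/2 ≈ 2.5000)
L(k) = 1 (L(k) = 1 + 0 = 1)
A(h, x) = 5*x/2
A(124, L(13))/(-84317) = ((5/2)*1)/(-84317) = (5/2)*(-1/84317) = -5/168634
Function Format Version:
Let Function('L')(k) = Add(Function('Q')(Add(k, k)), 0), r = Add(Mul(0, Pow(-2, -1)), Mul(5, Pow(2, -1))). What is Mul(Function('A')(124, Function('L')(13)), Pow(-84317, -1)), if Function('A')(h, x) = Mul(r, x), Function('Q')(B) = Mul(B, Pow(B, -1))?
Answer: Rational(-5, 168634) ≈ -2.9650e-5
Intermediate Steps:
Function('Q')(B) = 1
r = Rational(5, 2) (r = Add(Mul(0, Rational(-1, 2)), Mul(5, Rational(1, 2))) = Add(0, Rational(5, 2)) = Rational(5, 2) ≈ 2.5000)
Function('L')(k) = 1 (Function('L')(k) = Add(1, 0) = 1)
Function('A')(h, x) = Mul(Rational(5, 2), x)
Mul(Function('A')(124, Function('L')(13)), Pow(-84317, -1)) = Mul(Mul(Rational(5, 2), 1), Pow(-84317, -1)) = Mul(Rational(5, 2), Rational(-1, 84317)) = Rational(-5, 168634)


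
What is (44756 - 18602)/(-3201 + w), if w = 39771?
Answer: 4359/6095 ≈ 0.71518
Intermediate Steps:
(44756 - 18602)/(-3201 + w) = (44756 - 18602)/(-3201 + 39771) = 26154/36570 = 26154*(1/36570) = 4359/6095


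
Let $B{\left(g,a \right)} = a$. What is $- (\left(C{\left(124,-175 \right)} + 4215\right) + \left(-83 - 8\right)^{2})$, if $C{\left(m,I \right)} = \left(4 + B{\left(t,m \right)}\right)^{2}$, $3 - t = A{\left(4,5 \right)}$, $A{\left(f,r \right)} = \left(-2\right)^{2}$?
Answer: $-28880$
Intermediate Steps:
$A{\left(f,r \right)} = 4$
$t = -1$ ($t = 3 - 4 = -1$)
$C{\left(m,I \right)} = \left(4 + m\right)^{2}$
$- (\left(C{\left(124,-175 \right)} + 4215\right) + \left(-83 - 8\right)^{2}) = - (\left(\left(4 + 124\right)^{2} + 4215\right) + \left(-83 - 8\right)^{2}) = - (\left(128^{2} + 4215\right) + \left(-91\right)^{2}) = - (\left(16384 + 4215\right) + 8281) = - (20599 + 8281) = \left(-1\right) 28880 = -28880$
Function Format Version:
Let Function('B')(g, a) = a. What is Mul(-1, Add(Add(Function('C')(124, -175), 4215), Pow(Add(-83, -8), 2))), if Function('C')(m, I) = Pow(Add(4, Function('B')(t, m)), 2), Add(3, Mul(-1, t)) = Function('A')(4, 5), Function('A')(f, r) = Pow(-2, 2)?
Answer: -28880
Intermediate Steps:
Function('A')(f, r) = 4
t = -1 (t = Add(3, Mul(-1, 4)) = Add(3, -4) = -1)
Function('C')(m, I) = Pow(Add(4, m), 2)
Mul(-1, Add(Add(Function('C')(124, -175), 4215), Pow(Add(-83, -8), 2))) = Mul(-1, Add(Add(Pow(Add(4, 124), 2), 4215), Pow(Add(-83, -8), 2))) = Mul(-1, Add(Add(Pow(128, 2), 4215), Pow(-91, 2))) = Mul(-1, Add(Add(16384, 4215), 8281)) = Mul(-1, Add(20599, 8281)) = Mul(-1, 28880) = -28880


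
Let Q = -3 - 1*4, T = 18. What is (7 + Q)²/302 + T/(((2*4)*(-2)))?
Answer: -9/8 ≈ -1.1250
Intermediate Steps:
Q = -7 (Q = -3 - 4 = -7)
(7 + Q)²/302 + T/(((2*4)*(-2))) = (7 - 7)²/302 + 18/(((2*4)*(-2))) = 0²*(1/302) + 18/((8*(-2))) = 0*(1/302) + 18/(-16) = 0 + 18*(-1/16) = 0 - 9/8 = -9/8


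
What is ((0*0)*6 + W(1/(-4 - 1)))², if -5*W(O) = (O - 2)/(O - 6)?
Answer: 121/24025 ≈ 0.0050364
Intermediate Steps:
W(O) = -(-2 + O)/(5*(-6 + O)) (W(O) = -(O - 2)/(5*(O - 6)) = -(-2 + O)/(5*(-6 + O)))
((0*0)*6 + W(1/(-4 - 1)))² = ((0*0)*6 + (2 - 1/(-4 - 1))/(5*(-6 + 1/(-4 - 1))))² = (0*6 + (2 - 1/(-5))/(5*(-6 + 1/(-5))))² = (0 + (2 - 1*(-⅕))/(5*(-6 - ⅕)))² = (0 + (2 + ⅕)/(5*(-31/5)))² = (0 + (⅕)*(-5/31)*(11/5))² = (0 - 11/155)² = (-11/155)² = 121/24025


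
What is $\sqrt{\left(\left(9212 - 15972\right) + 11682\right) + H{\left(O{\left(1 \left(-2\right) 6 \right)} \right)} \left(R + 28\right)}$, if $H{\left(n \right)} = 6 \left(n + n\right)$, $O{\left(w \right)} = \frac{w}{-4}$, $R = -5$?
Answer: $5 \sqrt{230} \approx 75.829$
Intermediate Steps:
$O{\left(w \right)} = - \frac{w}{4}$ ($O{\left(w \right)} = w \left(- \frac{1}{4}\right) = - \frac{w}{4}$)
$H{\left(n \right)} = 12 n$ ($H{\left(n \right)} = 6 \cdot 2 n = 12 n$)
$\sqrt{\left(\left(9212 - 15972\right) + 11682\right) + H{\left(O{\left(1 \left(-2\right) 6 \right)} \right)} \left(R + 28\right)} = \sqrt{\left(\left(9212 - 15972\right) + 11682\right) + 12 \left(- \frac{1 \left(-2\right) 6}{4}\right) \left(-5 + 28\right)} = \sqrt{\left(-6760 + 11682\right) + 12 \left(- \frac{\left(-2\right) 6}{4}\right) 23} = \sqrt{4922 + 12 \left(\left(- \frac{1}{4}\right) \left(-12\right)\right) 23} = \sqrt{4922 + 12 \cdot 3 \cdot 23} = \sqrt{4922 + 36 \cdot 23} = \sqrt{4922 + 828} = \sqrt{5750} = 5 \sqrt{230}$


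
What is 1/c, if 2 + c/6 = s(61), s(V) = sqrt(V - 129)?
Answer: -1/216 - I*sqrt(17)/216 ≈ -0.0046296 - 0.019088*I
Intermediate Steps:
s(V) = sqrt(-129 + V)
c = -12 + 12*I*sqrt(17) (c = -12 + 6*sqrt(-129 + 61) = -12 + 6*sqrt(-68) = -12 + 6*(2*I*sqrt(17)) = -12 + 12*I*sqrt(17) ≈ -12.0 + 49.477*I)
1/c = 1/(-12 + 12*I*sqrt(17))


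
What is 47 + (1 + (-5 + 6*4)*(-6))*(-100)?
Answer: 11347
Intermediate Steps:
47 + (1 + (-5 + 6*4)*(-6))*(-100) = 47 + (1 + (-5 + 24)*(-6))*(-100) = 47 + (1 + 19*(-6))*(-100) = 47 + (1 - 114)*(-100) = 47 - 113*(-100) = 47 + 11300 = 11347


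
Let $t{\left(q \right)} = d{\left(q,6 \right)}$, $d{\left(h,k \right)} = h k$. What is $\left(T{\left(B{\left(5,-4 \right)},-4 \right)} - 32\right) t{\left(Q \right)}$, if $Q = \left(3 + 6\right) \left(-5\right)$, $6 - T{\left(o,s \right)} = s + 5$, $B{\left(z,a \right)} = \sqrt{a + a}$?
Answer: $7290$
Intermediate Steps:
$B{\left(z,a \right)} = \sqrt{2} \sqrt{a}$ ($B{\left(z,a \right)} = \sqrt{2 a} = \sqrt{2} \sqrt{a}$)
$T{\left(o,s \right)} = 1 - s$ ($T{\left(o,s \right)} = 6 - \left(s + 5\right) = 6 - \left(5 + s\right) = 1 - s$)
$Q = -45$ ($Q = 9 \left(-5\right) = -45$)
$t{\left(q \right)} = 6 q$ ($t{\left(q \right)} = q 6 = 6 q$)
$\left(T{\left(B{\left(5,-4 \right)},-4 \right)} - 32\right) t{\left(Q \right)} = \left(\left(1 - -4\right) - 32\right) 6 \left(-45\right) = \left(\left(1 + 4\right) - 32\right) \left(-270\right) = \left(5 - 32\right) \left(-270\right) = \left(-27\right) \left(-270\right) = 7290$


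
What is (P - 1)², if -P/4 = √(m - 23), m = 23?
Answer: 1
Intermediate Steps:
P = 0 (P = -4*√(23 - 23) = -4*√0 = -4*0 = 0)
(P - 1)² = (0 - 1)² = (-1)² = 1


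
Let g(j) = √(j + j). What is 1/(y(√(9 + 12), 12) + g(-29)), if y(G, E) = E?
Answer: 6/101 - I*√58/202 ≈ 0.059406 - 0.037702*I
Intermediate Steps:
g(j) = √2*√j (g(j) = √(2*j) = √2*√j)
1/(y(√(9 + 12), 12) + g(-29)) = 1/(12 + √2*√(-29)) = 1/(12 + √2*(I*√29)) = 1/(12 + I*√58)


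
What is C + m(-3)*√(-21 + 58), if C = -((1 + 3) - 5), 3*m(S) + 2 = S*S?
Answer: 1 + 7*√37/3 ≈ 15.193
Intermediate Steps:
m(S) = -⅔ + S²/3 (m(S) = -⅔ + (S*S)/3 = -⅔ + S²/3)
C = 1 (C = -(4 - 5) = -1*(-1) = 1)
C + m(-3)*√(-21 + 58) = 1 + (-⅔ + (⅓)*(-3)²)*√(-21 + 58) = 1 + (-⅔ + (⅓)*9)*√37 = 1 + (-⅔ + 3)*√37 = 1 + 7*√37/3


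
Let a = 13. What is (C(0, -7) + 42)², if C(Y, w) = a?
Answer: 3025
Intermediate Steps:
C(Y, w) = 13
(C(0, -7) + 42)² = (13 + 42)² = 55² = 3025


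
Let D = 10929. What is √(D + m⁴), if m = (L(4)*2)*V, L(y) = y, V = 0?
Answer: √10929 ≈ 104.54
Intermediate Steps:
m = 0 (m = (4*2)*0 = 8*0 = 0)
√(D + m⁴) = √(10929 + 0⁴) = √(10929 + 0) = √10929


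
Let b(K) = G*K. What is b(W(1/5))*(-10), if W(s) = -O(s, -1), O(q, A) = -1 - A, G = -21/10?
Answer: 0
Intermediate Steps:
G = -21/10 (G = -21*⅒ = -21/10 ≈ -2.1000)
W(s) = 0 (W(s) = -(-1 - 1*(-1)) = -(-1 + 1) = -1*0 = 0)
b(K) = -21*K/10
b(W(1/5))*(-10) = -21/10*0*(-10) = 0*(-10) = 0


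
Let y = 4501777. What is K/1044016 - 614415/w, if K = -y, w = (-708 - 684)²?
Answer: -195091464991/42144837888 ≈ -4.6291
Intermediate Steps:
w = 1937664 (w = (-1392)² = 1937664)
K = -4501777 (K = -1*4501777 = -4501777)
K/1044016 - 614415/w = -4501777/1044016 - 614415/1937664 = -4501777*1/1044016 - 614415*1/1937664 = -4501777/1044016 - 204805/645888 = -195091464991/42144837888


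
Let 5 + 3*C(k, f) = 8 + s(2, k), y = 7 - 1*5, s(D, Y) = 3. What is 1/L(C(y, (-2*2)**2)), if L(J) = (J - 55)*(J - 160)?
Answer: 1/8374 ≈ 0.00011942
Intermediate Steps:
y = 2 (y = 7 - 5 = 2)
C(k, f) = 2 (C(k, f) = -5/3 + (8 + 3)/3 = -5/3 + (1/3)*11 = -5/3 + 11/3 = 2)
L(J) = (-160 + J)*(-55 + J) (L(J) = (-55 + J)*(-160 + J) = (-160 + J)*(-55 + J))
1/L(C(y, (-2*2)**2)) = 1/(8800 + 2**2 - 215*2) = 1/(8800 + 4 - 430) = 1/8374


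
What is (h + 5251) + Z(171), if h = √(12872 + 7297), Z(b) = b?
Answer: 5422 + 9*√249 ≈ 5564.0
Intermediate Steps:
h = 9*√249 (h = √20169 = 9*√249 ≈ 142.02)
(h + 5251) + Z(171) = (9*√249 + 5251) + 171 = (5251 + 9*√249) + 171 = 5422 + 9*√249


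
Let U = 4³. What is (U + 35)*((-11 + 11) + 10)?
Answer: 990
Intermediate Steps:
U = 64
(U + 35)*((-11 + 11) + 10) = (64 + 35)*((-11 + 11) + 10) = 99*(0 + 10) = 99*10 = 990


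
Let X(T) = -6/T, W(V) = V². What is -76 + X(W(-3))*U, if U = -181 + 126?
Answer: -118/3 ≈ -39.333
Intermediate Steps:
U = -55
-76 + X(W(-3))*U = -76 - 6/((-3)²)*(-55) = -76 - 6/9*(-55) = -76 - 6*⅑*(-55) = -76 - ⅔*(-55) = -76 + 110/3 = -118/3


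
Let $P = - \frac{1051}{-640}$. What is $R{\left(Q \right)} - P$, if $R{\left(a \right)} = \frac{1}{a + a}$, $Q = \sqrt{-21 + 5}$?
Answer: $- \frac{1051}{640} - \frac{i}{8} \approx -1.6422 - 0.125 i$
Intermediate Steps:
$P = \frac{1051}{640}$ ($P = \left(-1051\right) \left(- \frac{1}{640}\right) = \frac{1051}{640} \approx 1.6422$)
$Q = 4 i$ ($Q = \sqrt{-16} = 4 i \approx 4.0 i$)
$R{\left(a \right)} = \frac{1}{2 a}$
$R{\left(Q \right)} - P = \frac{1}{2 \cdot 4 i} - \frac{1051}{640} = \frac{\left(- \frac{1}{4}\right) i}{2} - \frac{1051}{640} = - \frac{i}{8} - \frac{1051}{640} = - \frac{1051}{640} - \frac{i}{8}$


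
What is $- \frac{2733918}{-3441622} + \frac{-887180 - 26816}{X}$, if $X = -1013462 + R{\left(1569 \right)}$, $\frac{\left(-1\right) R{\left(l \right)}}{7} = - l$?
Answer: $\frac{2943162062117}{1725076890469} \approx 1.7061$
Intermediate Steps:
$R{\left(l \right)} = 7 l$ ($R{\left(l \right)} = - 7 \left(- l\right) = 7 l$)
$X = -1002479$ ($X = -1013462 + 7 \cdot 1569 = -1013462 + 10983 = -1002479$)
$- \frac{2733918}{-3441622} + \frac{-887180 - 26816}{X} = - \frac{2733918}{-3441622} + \frac{-887180 - 26816}{-1002479} = \left(-2733918\right) \left(- \frac{1}{3441622}\right) + \left(-887180 - 26816\right) \left(- \frac{1}{1002479}\right) = \frac{1366959}{1720811} - - \frac{913996}{1002479} = \frac{1366959}{1720811} + \frac{913996}{1002479} = \frac{2943162062117}{1725076890469}$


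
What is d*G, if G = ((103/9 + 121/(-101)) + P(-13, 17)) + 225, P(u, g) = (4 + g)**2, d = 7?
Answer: 4302956/909 ≈ 4733.7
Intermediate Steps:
G = 614708/909 (G = ((103/9 + 121/(-101)) + (4 + 17)**2) + 225 = ((103*(1/9) + 121*(-1/101)) + 21**2) + 225 = ((103/9 - 121/101) + 441) + 225 = (9314/909 + 441) + 225 = 410183/909 + 225 = 614708/909 ≈ 676.25)
d*G = 7*(614708/909) = 4302956/909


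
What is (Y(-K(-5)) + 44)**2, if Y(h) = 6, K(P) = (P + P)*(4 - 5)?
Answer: 2500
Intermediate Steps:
K(P) = -2*P (K(P) = (2*P)*(-1) = -2*P)
(Y(-K(-5)) + 44)**2 = (6 + 44)**2 = 50**2 = 2500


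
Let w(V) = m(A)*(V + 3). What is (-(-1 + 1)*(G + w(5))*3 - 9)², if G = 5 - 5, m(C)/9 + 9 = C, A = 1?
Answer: 81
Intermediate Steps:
m(C) = -81 + 9*C
w(V) = -216 - 72*V (w(V) = (-81 + 9*1)*(V + 3) = (-81 + 9)*(3 + V) = -72*(3 + V) = -216 - 72*V)
G = 0
(-(-1 + 1)*(G + w(5))*3 - 9)² = (-(-1 + 1)*(0 + (-216 - 72*5))*3 - 9)² = (-0*(0 + (-216 - 360))*3 - 9)² = (-0*(0 - 576)*3 - 9)² = (-0*(-576)*3 - 9)² = (-1*0*3 - 9)² = (0*3 - 9)² = (0 - 9)² = (-9)² = 81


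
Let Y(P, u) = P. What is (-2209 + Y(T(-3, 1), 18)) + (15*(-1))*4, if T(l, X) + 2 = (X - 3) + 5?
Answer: -2268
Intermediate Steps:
T(l, X) = X (T(l, X) = -2 + ((X - 3) + 5) = -2 + ((-3 + X) + 5) = -2 + (2 + X) = X)
(-2209 + Y(T(-3, 1), 18)) + (15*(-1))*4 = (-2209 + 1) + (15*(-1))*4 = -2208 - 15*4 = -2208 - 60 = -2268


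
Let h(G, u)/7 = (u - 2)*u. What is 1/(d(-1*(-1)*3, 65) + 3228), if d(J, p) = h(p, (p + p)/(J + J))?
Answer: 9/55897 ≈ 0.00016101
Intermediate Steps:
h(G, u) = 7*u*(-2 + u) (h(G, u) = 7*((u - 2)*u) = 7*((-2 + u)*u) = 7*(u*(-2 + u)) = 7*u*(-2 + u))
d(J, p) = 7*p*(-2 + p/J)/J (d(J, p) = 7*((p + p)/(J + J))*(-2 + (p + p)/(J + J)) = 7*((2*p)/((2*J)))*(-2 + (2*p)/((2*J))) = 7*((2*p)*(1/(2*J)))*(-2 + (2*p)*(1/(2*J))) = 7*(p/J)*(-2 + p/J) = 7*p*(-2 + p/J)/J)
1/(d(-1*(-1)*3, 65) + 3228) = 1/(7*65*(65 - 2*(-1*(-1))*3)/(-1*(-1)*3)² + 3228) = 1/(7*65*(65 - 2*3)/(1*3)² + 3228) = 1/(7*65*(65 - 2*3)/3² + 3228) = 1/(7*65*(⅑)*(65 - 6) + 3228) = 1/(7*65*(⅑)*59 + 3228) = 1/(26845/9 + 3228) = 1/(55897/9) = 9/55897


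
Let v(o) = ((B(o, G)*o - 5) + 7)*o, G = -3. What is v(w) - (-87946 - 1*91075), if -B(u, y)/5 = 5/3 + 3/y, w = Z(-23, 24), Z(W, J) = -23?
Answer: 531635/3 ≈ 1.7721e+5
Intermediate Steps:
w = -23
B(u, y) = -25/3 - 15/y (B(u, y) = -5*(5/3 + 3/y) = -25/3 - 15/y)
v(o) = o*(2 - 10*o/3) (v(o) = (((-25/3 - 15/(-3))*o - 5) + 7)*o = (((-25/3 - 15*(-⅓))*o - 5) + 7)*o = (((-25/3 + 5)*o - 5) + 7)*o = ((-10*o/3 - 5) + 7)*o = ((-5 - 10*o/3) + 7)*o = (2 - 10*o/3)*o = o*(2 - 10*o/3))
v(w) - (-87946 - 1*91075) = (⅔)*(-23)*(3 - 5*(-23)) - (-87946 - 1*91075) = (⅔)*(-23)*(3 + 115) - (-87946 - 91075) = (⅔)*(-23)*118 - 1*(-179021) = -5428/3 + 179021 = 531635/3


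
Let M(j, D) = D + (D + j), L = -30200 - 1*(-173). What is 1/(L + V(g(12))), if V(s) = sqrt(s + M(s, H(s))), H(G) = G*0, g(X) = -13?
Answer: -30027/901620755 - I*sqrt(26)/901620755 ≈ -3.3303e-5 - 5.6554e-9*I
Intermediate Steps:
L = -30027 (L = -30200 + 173 = -30027)
H(G) = 0
M(j, D) = j + 2*D
V(s) = sqrt(2)*sqrt(s) (V(s) = sqrt(s + (s + 2*0)) = sqrt(s + (s + 0)) = sqrt(s + s) = sqrt(2*s) = sqrt(2)*sqrt(s))
1/(L + V(g(12))) = 1/(-30027 + sqrt(2)*sqrt(-13)) = 1/(-30027 + sqrt(2)*(I*sqrt(13))) = 1/(-30027 + I*sqrt(26))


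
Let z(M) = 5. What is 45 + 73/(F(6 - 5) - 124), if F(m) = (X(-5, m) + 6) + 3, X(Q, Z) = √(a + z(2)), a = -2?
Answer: 586595/13222 - 73*√3/13222 ≈ 44.356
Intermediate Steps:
X(Q, Z) = √3 (X(Q, Z) = √(-2 + 5) = √3)
F(m) = 9 + √3 (F(m) = (√3 + 6) + 3 = (6 + √3) + 3 = 9 + √3)
45 + 73/(F(6 - 5) - 124) = 45 + 73/((9 + √3) - 124) = 45 + 73/(-115 + √3)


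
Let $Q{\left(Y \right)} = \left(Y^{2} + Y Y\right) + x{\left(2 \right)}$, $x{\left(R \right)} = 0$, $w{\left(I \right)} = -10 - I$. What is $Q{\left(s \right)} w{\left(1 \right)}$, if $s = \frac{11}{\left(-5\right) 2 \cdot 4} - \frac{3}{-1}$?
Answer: $- \frac{130691}{800} \approx -163.36$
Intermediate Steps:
$s = \frac{109}{40}$ ($s = \frac{11}{\left(-10\right) 4} - -3 = \frac{11}{-40} + 3 = 11 \left(- \frac{1}{40}\right) + 3 = - \frac{11}{40} + 3 = \frac{109}{40} \approx 2.725$)
$Q{\left(Y \right)} = 2 Y^{2}$ ($Q{\left(Y \right)} = \left(Y^{2} + Y Y\right) + 0 = \left(Y^{2} + Y^{2}\right) + 0 = 2 Y^{2} + 0 = 2 Y^{2}$)
$Q{\left(s \right)} w{\left(1 \right)} = 2 \left(\frac{109}{40}\right)^{2} \left(-10 - 1\right) = 2 \cdot \frac{11881}{1600} \left(-10 - 1\right) = \frac{11881}{800} \left(-11\right) = - \frac{130691}{800}$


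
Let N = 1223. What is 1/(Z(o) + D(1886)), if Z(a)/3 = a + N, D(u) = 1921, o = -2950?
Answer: -1/3260 ≈ -0.00030675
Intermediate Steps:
Z(a) = 3669 + 3*a (Z(a) = 3*(a + 1223) = 3*(1223 + a) = 3669 + 3*a)
1/(Z(o) + D(1886)) = 1/((3669 + 3*(-2950)) + 1921) = 1/((3669 - 8850) + 1921) = 1/(-5181 + 1921) = 1/(-3260) = -1/3260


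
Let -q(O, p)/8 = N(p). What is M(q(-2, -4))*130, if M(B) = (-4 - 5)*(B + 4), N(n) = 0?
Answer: -4680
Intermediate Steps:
q(O, p) = 0 (q(O, p) = -8*0 = 0)
M(B) = -36 - 9*B (M(B) = -9*(4 + B) = -36 - 9*B)
M(q(-2, -4))*130 = (-36 - 9*0)*130 = (-36 + 0)*130 = -36*130 = -4680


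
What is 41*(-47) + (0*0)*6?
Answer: -1927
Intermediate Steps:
41*(-47) + (0*0)*6 = -1927 + 0*6 = -1927 + 0 = -1927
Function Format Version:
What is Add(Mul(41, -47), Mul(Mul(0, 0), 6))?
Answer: -1927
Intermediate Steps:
Add(Mul(41, -47), Mul(Mul(0, 0), 6)) = Add(-1927, Mul(0, 6)) = Add(-1927, 0) = -1927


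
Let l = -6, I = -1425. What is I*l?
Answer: 8550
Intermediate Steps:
I*l = -1425*(-6) = 8550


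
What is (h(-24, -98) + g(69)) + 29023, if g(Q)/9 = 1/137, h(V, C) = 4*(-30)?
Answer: 3959720/137 ≈ 28903.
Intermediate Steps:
h(V, C) = -120
g(Q) = 9/137
(h(-24, -98) + g(69)) + 29023 = (-120 + 9/137) + 29023 = -16431/137 + 29023 = 3959720/137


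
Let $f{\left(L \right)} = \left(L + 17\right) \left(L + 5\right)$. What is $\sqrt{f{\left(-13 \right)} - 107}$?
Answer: $i \sqrt{139} \approx 11.79 i$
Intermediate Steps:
$f{\left(L \right)} = \left(5 + L\right) \left(17 + L\right)$ ($f{\left(L \right)} = \left(17 + L\right) \left(5 + L\right) = \left(5 + L\right) \left(17 + L\right)$)
$\sqrt{f{\left(-13 \right)} - 107} = \sqrt{\left(85 + \left(-13\right)^{2} + 22 \left(-13\right)\right) - 107} = \sqrt{\left(85 + 169 - 286\right) - 107} = \sqrt{-32 - 107} = \sqrt{-139} = i \sqrt{139}$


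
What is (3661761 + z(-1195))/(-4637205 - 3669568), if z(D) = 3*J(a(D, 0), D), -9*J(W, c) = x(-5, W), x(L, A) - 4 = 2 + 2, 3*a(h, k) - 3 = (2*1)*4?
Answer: -10985275/24920319 ≈ -0.44082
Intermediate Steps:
a(h, k) = 11/3 (a(h, k) = 1 + ((2*1)*4)/3 = 1 + (2*4)/3 = 1 + (⅓)*8 = 1 + 8/3 = 11/3)
x(L, A) = 8 (x(L, A) = 4 + (2 + 2) = 4 + 4 = 8)
J(W, c) = -8/9 (J(W, c) = -⅑*8 = -8/9)
z(D) = -8/3 (z(D) = 3*(-8/9) = -8/3)
(3661761 + z(-1195))/(-4637205 - 3669568) = (3661761 - 8/3)/(-4637205 - 3669568) = (10985275/3)/(-8306773) = (10985275/3)*(-1/8306773) = -10985275/24920319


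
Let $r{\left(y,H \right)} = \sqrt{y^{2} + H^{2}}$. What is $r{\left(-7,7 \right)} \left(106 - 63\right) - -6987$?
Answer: $6987 + 301 \sqrt{2} \approx 7412.7$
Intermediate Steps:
$r{\left(y,H \right)} = \sqrt{H^{2} + y^{2}}$
$r{\left(-7,7 \right)} \left(106 - 63\right) - -6987 = \sqrt{7^{2} + \left(-7\right)^{2}} \left(106 - 63\right) - -6987 = \sqrt{49 + 49} \cdot 43 + 6987 = \sqrt{98} \cdot 43 + 6987 = 7 \sqrt{2} \cdot 43 + 6987 = 301 \sqrt{2} + 6987 = 6987 + 301 \sqrt{2}$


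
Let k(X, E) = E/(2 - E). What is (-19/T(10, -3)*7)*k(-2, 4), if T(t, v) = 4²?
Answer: 133/8 ≈ 16.625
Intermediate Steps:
T(t, v) = 16
(-19/T(10, -3)*7)*k(-2, 4) = (-19/16*7)*(-1*4/(-2 + 4)) = (-19*1/16*7)*(-1*4/2) = (-19/16*7)*(-1*4*½) = -133/16*(-2) = 133/8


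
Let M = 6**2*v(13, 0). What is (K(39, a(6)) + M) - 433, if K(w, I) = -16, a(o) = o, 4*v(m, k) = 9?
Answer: -368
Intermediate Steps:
v(m, k) = 9/4 (v(m, k) = (1/4)*9 = 9/4)
M = 81 (M = 6**2*(9/4) = 36*(9/4) = 81)
(K(39, a(6)) + M) - 433 = (-16 + 81) - 433 = 65 - 433 = -368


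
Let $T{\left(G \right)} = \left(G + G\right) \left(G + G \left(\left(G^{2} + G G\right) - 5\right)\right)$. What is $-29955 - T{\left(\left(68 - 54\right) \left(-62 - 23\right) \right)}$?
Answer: $-8021345541155$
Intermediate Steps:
$T{\left(G \right)} = 2 G \left(G + G \left(-5 + 2 G^{2}\right)\right)$ ($T{\left(G \right)} = 2 G \left(G + G \left(\left(G^{2} + G^{2}\right) - 5\right)\right) = 2 G \left(G + G \left(2 G^{2} - 5\right)\right) = 2 G \left(G + G \left(-5 + 2 G^{2}\right)\right)$)
$-29955 - T{\left(\left(68 - 54\right) \left(-62 - 23\right) \right)} = -29955 - 4 \left(\left(68 - 54\right) \left(-62 - 23\right)\right)^{2} \left(-2 + \left(\left(68 - 54\right) \left(-62 - 23\right)\right)^{2}\right) = -29955 - 4 \left(14 \left(-85\right)\right)^{2} \left(-2 + \left(14 \left(-85\right)\right)^{2}\right) = -29955 - 4 \left(-1190\right)^{2} \left(-2 + \left(-1190\right)^{2}\right) = -29955 - 4 \cdot 1416100 \left(-2 + 1416100\right) = -29955 - 4 \cdot 1416100 \cdot 1416098 = -29955 - 8021345511200 = -8021345541155$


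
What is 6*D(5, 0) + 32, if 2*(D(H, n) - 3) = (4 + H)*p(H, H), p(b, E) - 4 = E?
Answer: 293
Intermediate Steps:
p(b, E) = 4 + E
D(H, n) = 3 + (4 + H)**2/2 (D(H, n) = 3 + ((4 + H)*(4 + H))/2 = 3 + (4 + H)**2/2)
6*D(5, 0) + 32 = 6*(11 + (1/2)*5**2 + 4*5) + 32 = 6*(11 + (1/2)*25 + 20) + 32 = 6*(11 + 25/2 + 20) + 32 = 6*(87/2) + 32 = 261 + 32 = 293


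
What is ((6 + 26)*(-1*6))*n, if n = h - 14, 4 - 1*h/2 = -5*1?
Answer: -768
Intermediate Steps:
h = 18 (h = 8 - (-10) = 8 - 2*(-5) = 8 + 10 = 18)
n = 4 (n = 18 - 14 = 4)
((6 + 26)*(-1*6))*n = ((6 + 26)*(-1*6))*4 = (32*(-6))*4 = -192*4 = -768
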